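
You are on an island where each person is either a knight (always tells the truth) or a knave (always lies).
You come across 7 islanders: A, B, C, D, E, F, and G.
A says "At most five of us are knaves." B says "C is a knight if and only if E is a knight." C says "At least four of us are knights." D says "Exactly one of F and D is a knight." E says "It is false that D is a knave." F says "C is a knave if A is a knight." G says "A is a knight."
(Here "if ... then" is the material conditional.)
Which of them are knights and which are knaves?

A is a knight, so "at most five of us are knaves" must be true — and it is.
B (knight): "C is a knight if and only if E is a knight" — true. ✓
As a knight, C's statement "at least four of us are knights" should be true; it is.
D is a knight, so "exactly one of F and D is a knight" must be true — and it is.
E is a knight; "it is false that D is a knave" is true, as required.
Since F is a knave, "C is a knave if A is a knight" needs to be False, which holds.
G is a knight, and the claim "A is a knight" is indeed true.

A is a knight, B is a knight, C is a knight, D is a knight, E is a knight, F is a knave, and G is a knight.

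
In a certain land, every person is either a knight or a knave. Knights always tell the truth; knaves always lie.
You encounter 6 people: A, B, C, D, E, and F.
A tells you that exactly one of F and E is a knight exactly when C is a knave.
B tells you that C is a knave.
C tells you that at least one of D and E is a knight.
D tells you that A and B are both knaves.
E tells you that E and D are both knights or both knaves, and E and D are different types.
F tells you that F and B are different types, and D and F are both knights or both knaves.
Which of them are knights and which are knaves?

A (knave): "exactly one of F and E is a knight exactly when C is a knave" — false. ✓
B (knave): "C is a knave" — false. ✓
C is a knight, so "at least one of D and E is a knight" must be true — and it is.
As a knight, D's statement "A and B are both knaves" should be true; it is.
E is a knave; "E and D are both knights or both knaves, and E and D are different types" is false, as required.
Since F is a knight, "F and B are different types, and D and F are both knights or both knaves" needs to be true, which holds.

Knights: C, D, and F. Knaves: A, B, and E.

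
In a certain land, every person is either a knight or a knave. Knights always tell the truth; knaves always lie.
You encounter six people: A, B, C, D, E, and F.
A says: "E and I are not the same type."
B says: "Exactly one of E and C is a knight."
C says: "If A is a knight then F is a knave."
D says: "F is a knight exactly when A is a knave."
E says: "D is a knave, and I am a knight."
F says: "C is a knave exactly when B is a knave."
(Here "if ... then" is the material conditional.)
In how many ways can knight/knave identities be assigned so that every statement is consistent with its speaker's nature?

2

Consistent assignments:
  A=knight, B=knave, C=knave, D=knave, E=knave, F=knight
  A=knave, B=knight, C=knight, D=knight, E=knave, F=knight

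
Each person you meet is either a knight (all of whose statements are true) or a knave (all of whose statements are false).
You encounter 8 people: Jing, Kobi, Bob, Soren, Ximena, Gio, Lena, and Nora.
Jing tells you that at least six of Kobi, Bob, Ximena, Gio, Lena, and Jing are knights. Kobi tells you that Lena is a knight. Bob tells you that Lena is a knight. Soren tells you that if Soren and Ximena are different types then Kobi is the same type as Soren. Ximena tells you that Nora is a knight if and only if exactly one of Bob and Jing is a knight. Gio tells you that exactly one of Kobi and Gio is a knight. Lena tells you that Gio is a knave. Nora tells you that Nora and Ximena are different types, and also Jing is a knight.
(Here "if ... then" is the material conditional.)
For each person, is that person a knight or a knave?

Jing is a knave, Kobi is a knave, Bob is a knave, Soren is a knight, Ximena is a knight, Gio is a knight, Lena is a knave, and Nora is a knave.

Jing is a knave, so "at least six of Kobi, Bob, Ximena, Gio, Lena, and Jing are knights" must be false — and it is.
Kobi (knave): "Lena is a knight" — false. ✓
As a knave, Bob's statement "Lena is a knight" should be false; it is.
Soren is a knight; "if Soren and Ximena are different types then Kobi is the same type as Soren" is true, as required.
Ximena is a knight, and the claim "Nora is a knight if and only if exactly one of Bob and Jing is a knight" is indeed true.
As a knight, Gio's statement "exactly one of Kobi and Gio is a knight" should be true; it is.
As a knave, Lena's statement "Gio is a knave" should be false; it is.
Since Nora is a knave, "Nora and Ximena are different types, and also Jing is a knight" needs to be false, which holds.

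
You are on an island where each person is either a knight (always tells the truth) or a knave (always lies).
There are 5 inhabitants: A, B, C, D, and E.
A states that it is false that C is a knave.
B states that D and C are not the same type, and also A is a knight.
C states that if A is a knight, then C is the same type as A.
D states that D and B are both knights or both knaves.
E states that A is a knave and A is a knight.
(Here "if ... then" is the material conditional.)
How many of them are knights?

3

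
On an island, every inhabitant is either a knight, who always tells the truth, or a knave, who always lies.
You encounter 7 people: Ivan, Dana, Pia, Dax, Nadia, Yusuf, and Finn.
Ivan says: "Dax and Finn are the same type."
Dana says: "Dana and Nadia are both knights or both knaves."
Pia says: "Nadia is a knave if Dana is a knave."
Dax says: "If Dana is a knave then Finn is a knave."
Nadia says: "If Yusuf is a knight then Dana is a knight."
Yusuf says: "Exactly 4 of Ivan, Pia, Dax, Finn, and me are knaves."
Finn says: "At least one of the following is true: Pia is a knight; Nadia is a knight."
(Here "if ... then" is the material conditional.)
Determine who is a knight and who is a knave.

Since Ivan is a knight, "Dax and Finn are the same type" needs to be true, which holds.
Dana is a knight, and the claim "Dana and Nadia are both knights or both knaves" is indeed true.
As a knight, Pia's statement "Nadia is a knave if Dana is a knave" should be true; it is.
Dax is a knight, and the claim "if Dana is a knave then Finn is a knave" is indeed true.
Nadia is a knight, so "if Yusuf is a knight then Dana is a knight" must be true — and it is.
Yusuf is a knave; "exactly 4 of Ivan, Pia, Dax, Finn, and me are knaves" is False, as required.
Finn is a knight, and the claim "at least one of the following is true: Pia is a knight; Nadia is a knight" is indeed true.

Ivan is a knight, Dana is a knight, Pia is a knight, Dax is a knight, Nadia is a knight, Yusuf is a knave, and Finn is a knight.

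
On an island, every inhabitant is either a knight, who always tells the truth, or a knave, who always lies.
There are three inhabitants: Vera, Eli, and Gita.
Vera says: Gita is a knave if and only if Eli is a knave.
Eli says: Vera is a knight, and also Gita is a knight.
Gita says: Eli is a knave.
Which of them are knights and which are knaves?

Vera is a knave, Eli is a knave, and Gita is a knight.

Suppose Vera is a knight. Then Vera's statement "Gita is a knave if and only if Eli is a knave" would have to be true. Checking the 4 ways to assign the others, none is consistent with every speaker.
(For instance, with Eli=knave, Gita=knight, Vera's claim "Gita is a knave if and only if Eli is a knave" comes out false where it would need to be true.)
So Vera must be a knave, making "Gita is a knave if and only if Eli is a knave" false. Taking Vera=knave, Eli=knave, Gita=knight, each remaining statement checks out:
  Eli (knave): "Vera is a knight, and also Gita is a knight" — false. ✓
  Gita (knight): "Eli is a knave" — true. ✓
This is the unique consistent assignment.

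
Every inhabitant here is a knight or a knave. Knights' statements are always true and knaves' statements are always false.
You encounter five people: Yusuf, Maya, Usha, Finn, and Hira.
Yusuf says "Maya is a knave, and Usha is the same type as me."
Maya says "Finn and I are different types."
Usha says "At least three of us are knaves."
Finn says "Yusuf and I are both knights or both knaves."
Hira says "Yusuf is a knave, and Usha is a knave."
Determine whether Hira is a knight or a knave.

Hira is a knave.

Consistent assignments: {Yusuf=knight, Maya=knave, Usha=knight, Finn=knave, Hira=knave}
In every consistent assignment, Hira is a knave.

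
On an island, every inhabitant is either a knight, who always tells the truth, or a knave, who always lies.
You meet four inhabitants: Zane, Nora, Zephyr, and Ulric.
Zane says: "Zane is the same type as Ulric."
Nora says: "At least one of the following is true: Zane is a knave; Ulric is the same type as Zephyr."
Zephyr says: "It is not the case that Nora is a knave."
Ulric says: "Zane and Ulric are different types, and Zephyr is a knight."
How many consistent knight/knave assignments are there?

Consistent assignments:
  Zane=knave, Nora=knight, Zephyr=knight, Ulric=knight

1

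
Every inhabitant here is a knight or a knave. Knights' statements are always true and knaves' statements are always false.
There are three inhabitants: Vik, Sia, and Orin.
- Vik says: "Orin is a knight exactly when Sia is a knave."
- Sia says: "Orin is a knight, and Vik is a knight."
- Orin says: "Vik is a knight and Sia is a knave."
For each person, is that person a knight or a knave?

Vik is a knave, Sia is a knave, and Orin is a knave.

Since Vik is a knave, "Orin is a knight exactly when Sia is a knave" needs to be False, which holds.
Sia (knave): "Orin is a knight, and Vik is a knight" — False. ✓
As a knave, Orin's statement "Vik is a knight and Sia is a knave" should be False; it is.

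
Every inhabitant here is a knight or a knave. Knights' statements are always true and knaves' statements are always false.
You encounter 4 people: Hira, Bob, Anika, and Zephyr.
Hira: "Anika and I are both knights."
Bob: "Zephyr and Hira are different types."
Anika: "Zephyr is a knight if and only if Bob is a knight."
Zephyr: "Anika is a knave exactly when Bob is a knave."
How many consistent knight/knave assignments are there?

2

Consistent assignments:
  Hira=knave, Bob=knight, Anika=knight, Zephyr=knight
  Hira=knave, Bob=knave, Anika=knight, Zephyr=knave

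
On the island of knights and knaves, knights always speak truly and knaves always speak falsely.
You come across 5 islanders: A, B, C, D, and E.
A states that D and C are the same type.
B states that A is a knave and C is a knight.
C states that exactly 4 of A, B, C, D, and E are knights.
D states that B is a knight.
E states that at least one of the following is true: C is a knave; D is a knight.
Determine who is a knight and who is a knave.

Knights: A and E. Knaves: B, C, and D.

A (knight): "D and C are the same type" — True. ✓
B is a knave; "A is a knave and C is a knight" is false, as required.
C is a knave, so "exactly 4 of A, B, C, D, and E are knights" must be false — and it is.
D is a knave, so "B is a knight" must be false — and it is.
As a knight, E's statement "at least one of the following is true: C is a knave; D is a knight" should be True; it is.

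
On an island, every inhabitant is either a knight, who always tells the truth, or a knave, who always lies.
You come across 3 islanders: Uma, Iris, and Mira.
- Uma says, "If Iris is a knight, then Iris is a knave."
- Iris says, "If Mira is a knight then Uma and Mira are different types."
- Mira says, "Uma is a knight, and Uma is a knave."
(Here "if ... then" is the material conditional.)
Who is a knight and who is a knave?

Uma is a knave, Iris is a knight, and Mira is a knave.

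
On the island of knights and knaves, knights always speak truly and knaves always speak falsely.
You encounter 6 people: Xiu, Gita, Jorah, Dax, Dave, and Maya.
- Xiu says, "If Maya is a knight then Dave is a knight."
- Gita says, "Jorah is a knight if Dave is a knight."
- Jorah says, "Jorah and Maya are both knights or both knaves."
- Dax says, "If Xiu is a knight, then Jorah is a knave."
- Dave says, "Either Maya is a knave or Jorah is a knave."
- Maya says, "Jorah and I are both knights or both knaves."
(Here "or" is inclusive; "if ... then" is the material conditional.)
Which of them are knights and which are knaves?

As a knave, Xiu's statement "if Maya is a knight then Dave is a knight" should be False; it is.
Gita is a knight, so "Jorah is a knight if Dave is a knight" must be true — and it is.
Since Jorah is a knight, "Jorah and Maya are both knights or both knaves" needs to be true, which holds.
Dax is a knight, so "if Xiu is a knight, then Jorah is a knave" must be true — and it is.
Dave is a knave, and the claim "either Maya is a knave or Jorah is a knave" is indeed False.
Maya is a knight, so "Jorah and I are both knights or both knaves" must be true — and it is.

Knights: Gita, Jorah, Dax, and Maya. Knaves: Xiu and Dave.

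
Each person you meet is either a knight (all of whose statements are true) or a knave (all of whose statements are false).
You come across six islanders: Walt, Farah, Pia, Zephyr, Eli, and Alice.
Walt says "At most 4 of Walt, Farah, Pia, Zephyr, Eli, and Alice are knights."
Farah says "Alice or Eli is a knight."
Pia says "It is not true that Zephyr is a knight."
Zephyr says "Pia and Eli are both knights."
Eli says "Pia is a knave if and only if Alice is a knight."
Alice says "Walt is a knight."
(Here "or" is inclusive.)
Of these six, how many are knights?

4

The unique consistent assignment is Walt=knight, Farah=knight, Pia=knight, Zephyr=knave, Eli=knave, Alice=knight.
That has 4 knights.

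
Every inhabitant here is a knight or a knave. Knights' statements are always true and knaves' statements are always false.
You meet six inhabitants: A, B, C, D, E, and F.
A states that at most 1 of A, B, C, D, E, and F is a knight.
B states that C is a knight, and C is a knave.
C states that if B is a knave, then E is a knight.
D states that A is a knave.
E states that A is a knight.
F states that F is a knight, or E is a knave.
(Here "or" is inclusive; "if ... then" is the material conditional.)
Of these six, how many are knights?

The unique consistent assignment is A=knave, B=knave, C=knave, D=knight, E=knave, F=knight.
That has 2 knights.

2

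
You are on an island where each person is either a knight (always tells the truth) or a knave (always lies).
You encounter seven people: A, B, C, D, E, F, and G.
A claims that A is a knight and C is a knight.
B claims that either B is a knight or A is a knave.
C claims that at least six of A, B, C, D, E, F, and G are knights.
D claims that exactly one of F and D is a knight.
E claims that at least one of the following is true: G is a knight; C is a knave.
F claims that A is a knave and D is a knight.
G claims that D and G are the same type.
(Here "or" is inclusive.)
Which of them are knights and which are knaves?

As a knight, A's statement "A is a knight and C is a knight" should be true; it is.
Since B is a knight, "either B is a knight or A is a knave" needs to be true, which holds.
C (knight): "at least six of A, B, C, D, E, F, and G are knights" — true. ✓
Since D is a knight, "exactly one of F and D is a knight" needs to be true, which holds.
As a knight, E's statement "at least one of the following is true: G is a knight; C is a knave" should be true; it is.
Since F is a knave, "A is a knave and D is a knight" needs to be false, which holds.
G is a knight, so "D and G are the same type" must be true — and it is.

A is a knight, B is a knight, C is a knight, D is a knight, E is a knight, F is a knave, and G is a knight.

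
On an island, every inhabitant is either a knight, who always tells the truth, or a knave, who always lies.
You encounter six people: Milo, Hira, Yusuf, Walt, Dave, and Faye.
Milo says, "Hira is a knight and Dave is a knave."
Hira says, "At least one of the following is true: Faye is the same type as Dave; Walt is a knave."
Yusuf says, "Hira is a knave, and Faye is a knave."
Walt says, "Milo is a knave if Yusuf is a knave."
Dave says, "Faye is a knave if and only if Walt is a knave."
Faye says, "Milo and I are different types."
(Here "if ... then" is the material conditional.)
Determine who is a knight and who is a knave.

Milo is a knave; "Hira is a knight and Dave is a knave" is false, as required.
Hira (knight): "at least one of the following is true: Faye is the same type as Dave; Walt is a knave" — True. ✓
Since Yusuf is a knave, "Hira is a knave, and Faye is a knave" needs to be false, which holds.
Walt (knight): "Milo is a knave if Yusuf is a knave" — True. ✓
As a knight, Dave's statement "Faye is a knave if and only if Walt is a knave" should be True; it is.
Faye (knight): "Milo and I are different types" — True. ✓

Knights: Hira, Walt, Dave, and Faye. Knaves: Milo and Yusuf.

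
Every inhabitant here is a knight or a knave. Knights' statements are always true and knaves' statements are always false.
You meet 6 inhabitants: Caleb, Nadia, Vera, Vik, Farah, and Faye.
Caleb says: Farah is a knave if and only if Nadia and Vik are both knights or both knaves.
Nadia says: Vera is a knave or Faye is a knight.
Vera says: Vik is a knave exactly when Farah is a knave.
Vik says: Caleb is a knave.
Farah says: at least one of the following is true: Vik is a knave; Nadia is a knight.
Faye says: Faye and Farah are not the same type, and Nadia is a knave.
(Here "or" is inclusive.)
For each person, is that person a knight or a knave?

Caleb is a knight, Nadia is a knight, Vera is a knave, Vik is a knave, Farah is a knight, and Faye is a knave.

As a knight, Caleb's statement "Farah is a knave if and only if Nadia and Vik are both knights or both knaves" should be true; it is.
Nadia (knight): "Vera is a knave or Faye is a knight" — true. ✓
As a knave, Vera's statement "Vik is a knave exactly when Farah is a knave" should be False; it is.
Vik is a knave; "Caleb is a knave" is False, as required.
As a knight, Farah's statement "at least one of the following is true: Vik is a knave; Nadia is a knight" should be true; it is.
Faye is a knave; "Faye and Farah are not the same type, and Nadia is a knave" is False, as required.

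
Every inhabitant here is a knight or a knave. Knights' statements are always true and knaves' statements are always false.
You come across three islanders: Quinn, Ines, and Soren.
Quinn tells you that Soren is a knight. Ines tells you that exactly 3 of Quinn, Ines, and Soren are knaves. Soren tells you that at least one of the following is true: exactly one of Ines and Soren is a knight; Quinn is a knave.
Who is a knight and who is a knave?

Since Quinn is a knight, "Soren is a knight" needs to be True, which holds.
As a knave, Ines's statement "exactly 3 of Quinn, Ines, and Soren are knaves" should be false; it is.
Soren (knight): "at least one of the following is true: exactly one of Ines and Soren is a knight; Quinn is a knave" — True. ✓

Knights: Quinn and Soren. Knaves: Ines.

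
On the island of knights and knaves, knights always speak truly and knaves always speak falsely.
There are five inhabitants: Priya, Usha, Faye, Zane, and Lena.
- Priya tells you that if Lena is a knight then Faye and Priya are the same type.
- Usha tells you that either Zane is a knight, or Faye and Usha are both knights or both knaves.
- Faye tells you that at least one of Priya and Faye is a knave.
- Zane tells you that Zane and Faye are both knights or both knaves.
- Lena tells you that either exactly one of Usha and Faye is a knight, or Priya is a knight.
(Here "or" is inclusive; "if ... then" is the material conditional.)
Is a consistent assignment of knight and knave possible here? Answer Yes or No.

Yes

One consistent assignment: Priya=knave, Usha=knave, Faye=knight, Zane=knave, Lena=knight.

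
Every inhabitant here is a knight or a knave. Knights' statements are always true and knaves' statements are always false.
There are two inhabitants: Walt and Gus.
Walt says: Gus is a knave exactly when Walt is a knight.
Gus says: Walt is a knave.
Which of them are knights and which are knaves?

Walt is a knight and Gus is a knave.

Suppose Walt is a knave. Then Walt's statement "Gus is a knave exactly when Walt is a knight" would have to be false. Checking the 2 ways to assign the others, none is consistent with every speaker.
(For instance, with Gus=knave, Gus's claim "Walt is a knave" comes out true where it would need to be false.)
So Walt must be a knight, making "Gus is a knave exactly when Walt is a knight" true. Taking Walt=knight, Gus=knave, each remaining statement checks out:
  Gus (knave): "Walt is a knave" — false. ✓
This is the unique consistent assignment.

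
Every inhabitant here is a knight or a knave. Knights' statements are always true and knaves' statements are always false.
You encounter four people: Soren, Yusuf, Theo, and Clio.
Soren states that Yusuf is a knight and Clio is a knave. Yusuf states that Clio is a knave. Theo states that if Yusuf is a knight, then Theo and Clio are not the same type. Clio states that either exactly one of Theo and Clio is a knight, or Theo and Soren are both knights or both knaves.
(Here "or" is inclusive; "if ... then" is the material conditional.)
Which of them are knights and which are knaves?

Soren is a knight, Yusuf is a knight, Theo is a knave, and Clio is a knave.

Soren (knight): "Yusuf is a knight and Clio is a knave" — true. ✓
Since Yusuf is a knight, "Clio is a knave" needs to be true, which holds.
Theo (knave): "if Yusuf is a knight, then Theo and Clio are not the same type" — False. ✓
Clio is a knave; "either exactly one of Theo and Clio is a knight, or Theo and Soren are both knights or both knaves" is False, as required.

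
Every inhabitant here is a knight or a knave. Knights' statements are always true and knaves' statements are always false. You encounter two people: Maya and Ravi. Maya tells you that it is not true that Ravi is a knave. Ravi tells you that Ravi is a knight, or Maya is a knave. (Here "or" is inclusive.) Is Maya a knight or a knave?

Maya is a knight.

Consistent assignments: {Maya=knight, Ravi=knight}
In every consistent assignment, Maya is a knight.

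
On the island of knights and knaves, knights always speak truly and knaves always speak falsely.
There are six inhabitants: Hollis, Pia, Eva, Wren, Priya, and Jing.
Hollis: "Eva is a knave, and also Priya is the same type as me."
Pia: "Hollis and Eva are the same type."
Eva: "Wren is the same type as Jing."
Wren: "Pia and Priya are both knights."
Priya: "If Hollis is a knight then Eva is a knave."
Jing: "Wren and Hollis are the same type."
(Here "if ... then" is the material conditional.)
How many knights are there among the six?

3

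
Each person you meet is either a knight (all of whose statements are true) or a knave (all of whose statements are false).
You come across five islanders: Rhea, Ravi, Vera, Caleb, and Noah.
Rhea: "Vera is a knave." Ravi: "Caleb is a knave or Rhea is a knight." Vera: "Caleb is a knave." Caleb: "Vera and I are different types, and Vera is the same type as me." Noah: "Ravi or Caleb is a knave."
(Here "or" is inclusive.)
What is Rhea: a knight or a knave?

Rhea is a knave.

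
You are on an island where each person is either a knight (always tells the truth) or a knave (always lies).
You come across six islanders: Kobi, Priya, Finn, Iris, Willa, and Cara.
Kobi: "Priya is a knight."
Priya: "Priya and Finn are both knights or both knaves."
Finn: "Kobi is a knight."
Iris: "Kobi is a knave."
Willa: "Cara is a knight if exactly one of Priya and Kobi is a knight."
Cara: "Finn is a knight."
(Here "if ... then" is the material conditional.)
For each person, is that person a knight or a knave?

Kobi is a knight, Priya is a knight, Finn is a knight, Iris is a knave, Willa is a knight, and Cara is a knight.

Kobi is a knight, so "Priya is a knight" must be True — and it is.
As a knight, Priya's statement "Priya and Finn are both knights or both knaves" should be True; it is.
Since Finn is a knight, "Kobi is a knight" needs to be True, which holds.
Iris (knave): "Kobi is a knave" — False. ✓
Willa is a knight; "Cara is a knight if exactly one of Priya and Kobi is a knight" is True, as required.
Cara (knight): "Finn is a knight" — True. ✓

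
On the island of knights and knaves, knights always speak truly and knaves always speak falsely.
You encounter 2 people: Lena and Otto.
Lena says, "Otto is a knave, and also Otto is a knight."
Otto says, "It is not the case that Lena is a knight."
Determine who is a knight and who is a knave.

Lena is a knave and Otto is a knight.

As a knave, Lena's statement "Otto is a knave, and also Otto is a knight" should be false; it is.
Since Otto is a knight, "it is not the case that Lena is a knight" needs to be True, which holds.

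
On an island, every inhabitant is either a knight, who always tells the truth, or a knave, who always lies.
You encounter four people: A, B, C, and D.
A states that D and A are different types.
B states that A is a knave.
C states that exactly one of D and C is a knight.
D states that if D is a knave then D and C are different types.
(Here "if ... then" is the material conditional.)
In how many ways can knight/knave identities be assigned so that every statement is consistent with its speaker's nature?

Consistent assignments:
  A=knight, B=knave, C=knave, D=knave
  A=knave, B=knight, C=knave, D=knave

2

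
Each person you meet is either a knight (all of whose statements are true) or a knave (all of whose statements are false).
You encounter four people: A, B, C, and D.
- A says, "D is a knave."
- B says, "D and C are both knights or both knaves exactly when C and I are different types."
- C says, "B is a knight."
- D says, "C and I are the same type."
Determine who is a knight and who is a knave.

Knights: A, B, and C. Knaves: D.

Suppose A is a knave. Then A's statement "D is a knave" would have to be false. Checking the 8 ways to assign the others, none is consistent with every speaker.
(For instance, with B=knight, C=knight, D=knave, A's claim "D is a knave" comes out true where it would need to be false.)
So A must be a knight, making "D is a knave" true. Taking A=knight, B=knight, C=knight, D=knave, each remaining statement checks out:
  B (knight): "D and C are both knights or both knaves exactly when C and I are different types" — true. ✓
  C (knight): "B is a knight" — true. ✓
  D (knave): "C and I are the same type" — false. ✓
This is the unique consistent assignment.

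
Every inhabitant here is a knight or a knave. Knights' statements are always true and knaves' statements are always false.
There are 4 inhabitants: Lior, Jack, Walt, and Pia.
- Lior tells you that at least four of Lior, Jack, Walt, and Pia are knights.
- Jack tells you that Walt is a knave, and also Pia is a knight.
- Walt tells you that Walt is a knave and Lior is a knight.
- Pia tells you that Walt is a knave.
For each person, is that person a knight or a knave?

Suppose Lior is a knight. Then Lior's statement "at least four of Lior, Jack, Walt, and Pia are knights" would have to be true. Checking the 8 ways to assign the others, none is consistent with every speaker.
(For instance, with Jack=knight, Walt=knave, Pia=knight, Lior's claim "at least four of Lior, Jack, Walt, and Pia are knights" comes out false where it would need to be true.)
So Lior must be a knave, making "at least four of Lior, Jack, Walt, and Pia are knights" false. Taking Lior=knave, Jack=knight, Walt=knave, Pia=knight, each remaining statement checks out:
  Jack (knight): "Walt is a knave, and also Pia is a knight" — true. ✓
  Walt (knave): "Walt is a knave and Lior is a knight" — false. ✓
  Pia (knight): "Walt is a knave" — true. ✓
This is the unique consistent assignment.

Knights: Jack and Pia. Knaves: Lior and Walt.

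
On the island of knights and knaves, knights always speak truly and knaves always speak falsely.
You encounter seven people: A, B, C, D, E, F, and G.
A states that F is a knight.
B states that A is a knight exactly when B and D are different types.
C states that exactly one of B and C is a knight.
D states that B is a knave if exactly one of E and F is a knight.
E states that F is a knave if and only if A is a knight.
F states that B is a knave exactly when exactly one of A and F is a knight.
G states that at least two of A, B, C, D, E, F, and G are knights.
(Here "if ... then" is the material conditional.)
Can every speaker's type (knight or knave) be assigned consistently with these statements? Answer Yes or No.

Yes

One consistent assignment: A=knave, B=knave, C=knight, D=knight, E=knave, F=knave, G=knight.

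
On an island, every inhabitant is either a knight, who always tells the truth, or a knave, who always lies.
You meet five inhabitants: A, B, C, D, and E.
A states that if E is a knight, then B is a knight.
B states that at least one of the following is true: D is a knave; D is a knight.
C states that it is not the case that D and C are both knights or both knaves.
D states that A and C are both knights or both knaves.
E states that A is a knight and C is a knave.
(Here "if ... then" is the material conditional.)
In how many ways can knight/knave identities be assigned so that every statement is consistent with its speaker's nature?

1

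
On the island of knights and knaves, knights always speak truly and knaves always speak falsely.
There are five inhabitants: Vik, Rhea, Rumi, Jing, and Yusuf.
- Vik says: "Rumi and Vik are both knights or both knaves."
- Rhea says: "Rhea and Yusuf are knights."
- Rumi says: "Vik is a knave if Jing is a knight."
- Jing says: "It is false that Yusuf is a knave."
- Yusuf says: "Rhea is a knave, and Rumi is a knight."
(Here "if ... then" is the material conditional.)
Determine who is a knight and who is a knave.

Vik is a knave, Rhea is a knave, Rumi is a knight, Jing is a knight, and Yusuf is a knight.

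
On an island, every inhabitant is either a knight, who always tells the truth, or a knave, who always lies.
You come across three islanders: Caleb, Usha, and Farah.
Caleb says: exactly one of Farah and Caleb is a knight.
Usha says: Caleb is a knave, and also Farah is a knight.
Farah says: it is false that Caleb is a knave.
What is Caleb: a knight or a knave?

Caleb is a knave.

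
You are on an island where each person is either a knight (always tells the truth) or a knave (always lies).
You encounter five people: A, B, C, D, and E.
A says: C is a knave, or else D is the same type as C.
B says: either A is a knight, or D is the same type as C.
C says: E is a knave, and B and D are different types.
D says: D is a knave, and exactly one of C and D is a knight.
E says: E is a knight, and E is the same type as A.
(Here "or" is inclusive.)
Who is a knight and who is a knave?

Knights: A, B, and E. Knaves: C and D.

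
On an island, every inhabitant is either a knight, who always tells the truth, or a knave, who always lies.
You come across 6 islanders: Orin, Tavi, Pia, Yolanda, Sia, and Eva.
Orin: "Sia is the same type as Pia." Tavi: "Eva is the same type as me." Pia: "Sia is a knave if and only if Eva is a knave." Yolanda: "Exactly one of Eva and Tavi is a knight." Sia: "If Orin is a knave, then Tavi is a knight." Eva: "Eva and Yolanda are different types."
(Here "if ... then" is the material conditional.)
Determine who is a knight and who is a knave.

Orin (knight): "Sia is the same type as Pia" — True. ✓
Tavi (knight): "Eva is the same type as me" — True. ✓
Pia is a knight; "Sia is a knave if and only if Eva is a knave" is True, as required.
Yolanda (knave): "exactly one of Eva and Tavi is a knight" — false. ✓
Since Sia is a knight, "if Orin is a knave, then Tavi is a knight" needs to be True, which holds.
Eva (knight): "Eva and Yolanda are different types" — True. ✓

Orin is a knight, Tavi is a knight, Pia is a knight, Yolanda is a knave, Sia is a knight, and Eva is a knight.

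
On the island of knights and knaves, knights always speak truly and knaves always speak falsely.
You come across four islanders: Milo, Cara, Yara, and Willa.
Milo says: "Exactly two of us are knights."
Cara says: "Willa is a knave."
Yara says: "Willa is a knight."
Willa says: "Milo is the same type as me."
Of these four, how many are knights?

The unique consistent assignment is Milo=knight, Cara=knight, Yara=knave, Willa=knave.
That has 2 knights.

2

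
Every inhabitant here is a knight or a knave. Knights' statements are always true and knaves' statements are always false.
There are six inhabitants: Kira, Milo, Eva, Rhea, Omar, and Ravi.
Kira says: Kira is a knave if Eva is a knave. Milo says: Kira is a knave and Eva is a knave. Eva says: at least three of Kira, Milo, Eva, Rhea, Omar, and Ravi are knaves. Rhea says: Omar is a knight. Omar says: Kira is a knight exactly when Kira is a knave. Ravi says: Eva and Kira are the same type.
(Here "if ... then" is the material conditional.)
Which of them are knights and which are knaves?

Kira is a knight, Milo is a knave, Eva is a knight, Rhea is a knave, Omar is a knave, and Ravi is a knight.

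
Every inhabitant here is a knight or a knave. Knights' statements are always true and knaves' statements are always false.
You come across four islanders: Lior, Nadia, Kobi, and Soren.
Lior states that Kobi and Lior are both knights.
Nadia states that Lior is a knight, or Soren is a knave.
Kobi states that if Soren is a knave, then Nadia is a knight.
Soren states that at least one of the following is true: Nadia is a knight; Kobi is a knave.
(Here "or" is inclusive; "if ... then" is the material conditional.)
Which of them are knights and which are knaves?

Suppose Lior is a knave. Then Lior's statement "Kobi and Lior are both knights" would have to be false. Checking the 8 ways to assign the others, none is consistent with every speaker.
(For instance, with Nadia=knight, Kobi=knight, Soren=knight, Nadia's claim "Lior is a knight, or Soren is a knave" comes out false where it would need to be true.)
So Lior must be a knight, making "Kobi and Lior are both knights" true. Taking Lior=knight, Nadia=knight, Kobi=knight, Soren=knight, each remaining statement checks out:
  Nadia (knight): "Lior is a knight, or Soren is a knave" — true. ✓
  Kobi (knight): "if Soren is a knave, then Nadia is a knight" — true. ✓
  Soren (knight): "at least one of the following is true: Nadia is a knight; Kobi is a knave" — true. ✓
This is the unique consistent assignment.

Lior is a knight, Nadia is a knight, Kobi is a knight, and Soren is a knight.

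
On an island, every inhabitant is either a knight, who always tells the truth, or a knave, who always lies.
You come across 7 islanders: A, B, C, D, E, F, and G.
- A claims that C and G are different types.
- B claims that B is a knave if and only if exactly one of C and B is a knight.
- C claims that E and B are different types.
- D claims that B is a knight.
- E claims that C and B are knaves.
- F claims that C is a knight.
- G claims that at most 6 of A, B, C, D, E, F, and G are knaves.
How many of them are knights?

5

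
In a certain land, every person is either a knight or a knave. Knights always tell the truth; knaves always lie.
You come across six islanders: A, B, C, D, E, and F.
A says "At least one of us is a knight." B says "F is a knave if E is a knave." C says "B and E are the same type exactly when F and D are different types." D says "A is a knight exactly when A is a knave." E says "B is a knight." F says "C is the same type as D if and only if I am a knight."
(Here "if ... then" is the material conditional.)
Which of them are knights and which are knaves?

A (knight): "at least one of us is a knight" — True. ✓
Since B is a knight, "F is a knave if E is a knave" needs to be True, which holds.
C is a knave, and the claim "B and E are the same type exactly when F and D are different types" is indeed False.
D is a knave, so "A is a knight exactly when A is a knave" must be False — and it is.
As a knight, E's statement "B is a knight" should be True; it is.
F (knave): "C is the same type as D if and only if I am a knight" — False. ✓

Knights: A, B, and E. Knaves: C, D, and F.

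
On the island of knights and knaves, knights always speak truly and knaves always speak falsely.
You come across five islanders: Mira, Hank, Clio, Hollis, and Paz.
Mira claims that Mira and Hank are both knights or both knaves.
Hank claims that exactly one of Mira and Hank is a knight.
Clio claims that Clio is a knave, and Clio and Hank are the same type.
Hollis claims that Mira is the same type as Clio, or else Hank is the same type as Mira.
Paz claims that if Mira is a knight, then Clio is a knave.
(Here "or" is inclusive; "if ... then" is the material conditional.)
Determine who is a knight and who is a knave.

Mira is a knave, Hank is a knight, Clio is a knave, Hollis is a knight, and Paz is a knight.

Mira is a knave, and the claim "Mira and Hank are both knights or both knaves" is indeed false.
Hank is a knight, and the claim "exactly one of Mira and Hank is a knight" is indeed true.
Clio (knave): "Clio is a knave, and Clio and Hank are the same type" — false. ✓
As a knight, Hollis's statement "Mira is the same type as Clio, or else Hank is the same type as Mira" should be true; it is.
Paz is a knight, so "if Mira is a knight, then Clio is a knave" must be true — and it is.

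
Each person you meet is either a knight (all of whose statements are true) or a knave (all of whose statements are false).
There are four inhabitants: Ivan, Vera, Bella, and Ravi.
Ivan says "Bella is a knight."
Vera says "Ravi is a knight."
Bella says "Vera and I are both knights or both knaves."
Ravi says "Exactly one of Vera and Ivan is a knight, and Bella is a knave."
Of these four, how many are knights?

The unique consistent assignment is Ivan=knave, Vera=knight, Bella=knave, Ravi=knight.
That has 2 knights.

2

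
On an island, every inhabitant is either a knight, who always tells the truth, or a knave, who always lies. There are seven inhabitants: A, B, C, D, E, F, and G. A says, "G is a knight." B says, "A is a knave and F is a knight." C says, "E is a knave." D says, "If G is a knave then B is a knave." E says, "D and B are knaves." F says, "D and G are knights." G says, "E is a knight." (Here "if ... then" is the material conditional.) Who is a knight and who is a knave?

A is a knave, B is a knave, C is a knight, D is a knight, E is a knave, F is a knave, and G is a knave.

A is a knave; "G is a knight" is false, as required.
As a knave, B's statement "A is a knave and F is a knight" should be false; it is.
C is a knight; "E is a knave" is True, as required.
D is a knight; "if G is a knave then B is a knave" is True, as required.
As a knave, E's statement "D and B are knaves" should be false; it is.
F is a knave, so "D and G are knights" must be false — and it is.
G (knave): "E is a knight" — false. ✓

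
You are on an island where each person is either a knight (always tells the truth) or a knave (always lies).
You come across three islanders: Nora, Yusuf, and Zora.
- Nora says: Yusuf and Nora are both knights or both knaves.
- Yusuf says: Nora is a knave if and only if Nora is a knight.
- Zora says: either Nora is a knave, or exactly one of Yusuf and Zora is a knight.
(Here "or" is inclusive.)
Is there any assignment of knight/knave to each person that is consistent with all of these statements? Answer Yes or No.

No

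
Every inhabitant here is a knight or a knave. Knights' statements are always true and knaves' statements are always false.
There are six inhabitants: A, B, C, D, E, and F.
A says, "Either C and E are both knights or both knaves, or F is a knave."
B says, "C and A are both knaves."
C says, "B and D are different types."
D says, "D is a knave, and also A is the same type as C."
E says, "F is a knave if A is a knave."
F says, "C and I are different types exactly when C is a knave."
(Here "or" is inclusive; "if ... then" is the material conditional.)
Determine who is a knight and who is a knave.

A is a knight, B is a knave, C is a knave, D is a knave, E is a knight, and F is a knave.

A is a knight, so "either C and E are both knights or both knaves, or F is a knave" must be True — and it is.
B (knave): "C and A are both knaves" — False. ✓
C (knave): "B and D are different types" — False. ✓
D is a knave, and the claim "D is a knave, and also A is the same type as C" is indeed False.
E is a knight, so "F is a knave if A is a knave" must be True — and it is.
F is a knave, so "C and I are different types exactly when C is a knave" must be False — and it is.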